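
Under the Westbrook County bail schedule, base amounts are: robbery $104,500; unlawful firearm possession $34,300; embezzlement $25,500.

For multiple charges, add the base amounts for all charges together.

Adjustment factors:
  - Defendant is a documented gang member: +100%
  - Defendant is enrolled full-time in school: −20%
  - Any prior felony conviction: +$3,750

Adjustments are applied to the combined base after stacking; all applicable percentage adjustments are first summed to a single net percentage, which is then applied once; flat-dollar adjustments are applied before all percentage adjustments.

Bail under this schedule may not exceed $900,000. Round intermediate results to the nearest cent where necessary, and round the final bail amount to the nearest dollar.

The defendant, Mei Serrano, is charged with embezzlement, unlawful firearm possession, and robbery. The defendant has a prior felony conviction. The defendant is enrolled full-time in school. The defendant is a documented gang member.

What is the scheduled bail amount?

$302,490

Base amounts from the schedule: embezzlement $25,500; unlawful firearm possession $34,300; robbery $104,500.
Stacking rule: sum of all bases. $25,500 + $34,300 + $104,500 = $164,300.
Any prior felony conviction (+$3,750 flat): $164,300 + $3,750 = $168,050.
Net percentage adjustment: +100% −20% = +80%. $168,050 × 1.8 = $302,490.
$302,490 is within the $900,000 maximum.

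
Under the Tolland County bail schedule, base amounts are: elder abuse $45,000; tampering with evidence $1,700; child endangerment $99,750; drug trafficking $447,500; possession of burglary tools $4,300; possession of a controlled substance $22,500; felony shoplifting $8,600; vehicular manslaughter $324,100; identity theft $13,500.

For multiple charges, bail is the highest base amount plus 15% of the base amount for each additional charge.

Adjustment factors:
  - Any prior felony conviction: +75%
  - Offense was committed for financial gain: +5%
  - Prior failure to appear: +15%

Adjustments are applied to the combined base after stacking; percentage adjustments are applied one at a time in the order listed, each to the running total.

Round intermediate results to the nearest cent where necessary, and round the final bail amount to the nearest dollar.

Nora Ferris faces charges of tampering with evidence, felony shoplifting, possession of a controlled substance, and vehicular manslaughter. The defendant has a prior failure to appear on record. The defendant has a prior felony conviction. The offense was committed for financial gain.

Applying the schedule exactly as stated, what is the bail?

Base amounts from the schedule: tampering with evidence $1,700; felony shoplifting $8,600; possession of a controlled substance $22,500; vehicular manslaughter $324,100.
Stacking rule: highest base plus 15% of each additional charge. Highest is vehicular manslaughter at $324,100. Additional: $1,700 × 15% = $255; $8,600 × 15% = $1,290; $22,500 × 15% = $3,375. Combined base = $324,100 + $4,920 = $329,020.
Any prior felony conviction (+75%): $329,020 × 1.75 = $575,785.
Offense was committed for financial gain (+5%): $575,785 × 1.05 = $604,574.25.
Prior failure to appear (+15%): $604,574.25 × 1.15 = $695,260.39.
Rounded to the nearest dollar: $695,260.

$695,260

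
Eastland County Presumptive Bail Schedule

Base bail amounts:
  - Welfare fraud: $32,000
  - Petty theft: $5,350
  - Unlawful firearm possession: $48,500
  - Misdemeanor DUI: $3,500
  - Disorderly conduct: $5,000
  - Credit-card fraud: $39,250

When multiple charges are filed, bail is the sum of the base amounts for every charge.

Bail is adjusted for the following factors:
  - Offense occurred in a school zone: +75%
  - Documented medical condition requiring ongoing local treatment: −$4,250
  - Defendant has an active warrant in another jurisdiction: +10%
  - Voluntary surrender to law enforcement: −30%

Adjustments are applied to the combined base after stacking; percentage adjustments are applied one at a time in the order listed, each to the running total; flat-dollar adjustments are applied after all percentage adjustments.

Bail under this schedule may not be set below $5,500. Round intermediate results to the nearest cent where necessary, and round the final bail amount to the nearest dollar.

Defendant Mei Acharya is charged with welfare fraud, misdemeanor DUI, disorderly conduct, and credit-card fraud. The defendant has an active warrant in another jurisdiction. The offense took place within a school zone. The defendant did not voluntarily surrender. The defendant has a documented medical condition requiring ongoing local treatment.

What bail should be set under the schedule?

$149,269

Base amounts from the schedule: welfare fraud $32,000; misdemeanor DUI $3,500; disorderly conduct $5,000; credit-card fraud $39,250.
Stacking rule: sum of all bases. $32,000 + $3,500 + $5,000 + $39,250 = $79,750.
Offense occurred in a school zone (+75%): $79,750 × 1.75 = $139,562.50.
Defendant has an active warrant in another jurisdiction (+10%): $139,562.50 × 1.1 = $153,518.75.
Documented medical condition requiring ongoing local treatment (−$4,250 flat): $153,518.75 − $4,250 = $149,268.75.
$149,268.75 is at or above the $5,500 minimum.
Rounded to the nearest dollar: $149,269.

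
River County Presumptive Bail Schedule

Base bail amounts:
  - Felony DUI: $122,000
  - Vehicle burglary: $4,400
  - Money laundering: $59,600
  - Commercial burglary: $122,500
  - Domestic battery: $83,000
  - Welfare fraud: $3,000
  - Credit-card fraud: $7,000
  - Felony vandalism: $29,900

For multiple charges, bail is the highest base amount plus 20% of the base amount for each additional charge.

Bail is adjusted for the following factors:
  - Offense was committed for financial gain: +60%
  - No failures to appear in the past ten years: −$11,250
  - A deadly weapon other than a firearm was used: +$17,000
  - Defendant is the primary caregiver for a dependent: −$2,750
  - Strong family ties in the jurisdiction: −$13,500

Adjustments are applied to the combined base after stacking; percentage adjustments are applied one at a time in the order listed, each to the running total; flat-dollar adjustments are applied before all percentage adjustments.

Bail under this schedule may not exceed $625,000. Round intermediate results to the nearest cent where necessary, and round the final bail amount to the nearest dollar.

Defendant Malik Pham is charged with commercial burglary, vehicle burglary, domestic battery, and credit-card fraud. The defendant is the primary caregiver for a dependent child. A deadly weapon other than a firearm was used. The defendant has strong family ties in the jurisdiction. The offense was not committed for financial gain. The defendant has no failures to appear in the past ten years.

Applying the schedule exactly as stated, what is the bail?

Base amounts from the schedule: commercial burglary $122,500; vehicle burglary $4,400; domestic battery $83,000; credit-card fraud $7,000.
Stacking rule: highest base plus 20% of each additional charge. Highest is commercial burglary at $122,500. Additional: $4,400 × 20% = $880; $83,000 × 20% = $16,600; $7,000 × 20% = $1,400. Combined base = $122,500 + $18,880 = $141,380.
No failures to appear in the past ten years (−$11,250 flat): $141,380 − $11,250 = $130,130.
A deadly weapon other than a firearm was used (+$17,000 flat): $130,130 + $17,000 = $147,130.
Defendant is the primary caregiver for a dependent (−$2,750 flat): $147,130 − $2,750 = $144,380.
Strong family ties in the jurisdiction (−$13,500 flat): $144,380 − $13,500 = $130,880.
$130,880 is within the $625,000 maximum.

$130,880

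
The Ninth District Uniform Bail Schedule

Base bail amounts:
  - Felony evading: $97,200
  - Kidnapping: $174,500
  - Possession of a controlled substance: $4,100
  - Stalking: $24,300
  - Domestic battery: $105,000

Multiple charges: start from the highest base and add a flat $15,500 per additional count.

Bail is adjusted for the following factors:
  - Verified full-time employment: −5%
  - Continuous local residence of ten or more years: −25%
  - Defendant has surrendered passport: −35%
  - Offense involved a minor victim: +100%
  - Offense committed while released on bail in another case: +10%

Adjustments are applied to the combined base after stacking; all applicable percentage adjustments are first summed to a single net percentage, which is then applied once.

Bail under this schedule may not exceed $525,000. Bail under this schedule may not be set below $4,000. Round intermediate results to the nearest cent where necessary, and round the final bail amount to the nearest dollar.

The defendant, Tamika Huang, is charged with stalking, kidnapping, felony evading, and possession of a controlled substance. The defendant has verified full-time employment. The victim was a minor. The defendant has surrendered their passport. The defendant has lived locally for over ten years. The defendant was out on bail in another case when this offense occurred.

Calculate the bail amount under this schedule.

$320,450

Base amounts from the schedule: stalking $24,300; kidnapping $174,500; felony evading $97,200; possession of a controlled substance $4,100.
Stacking rule: highest base plus $15,500 per additional charge. Highest is kidnapping at $174,500; 3 additional charges → +$46,500. Combined base = $221,000.
Net percentage adjustment: −5% −25% −35% +100% +10% = +45%. $221,000 × 1.45 = $320,450.
$320,450 is within the $525,000 maximum.
$320,450 is at or above the $4,000 minimum.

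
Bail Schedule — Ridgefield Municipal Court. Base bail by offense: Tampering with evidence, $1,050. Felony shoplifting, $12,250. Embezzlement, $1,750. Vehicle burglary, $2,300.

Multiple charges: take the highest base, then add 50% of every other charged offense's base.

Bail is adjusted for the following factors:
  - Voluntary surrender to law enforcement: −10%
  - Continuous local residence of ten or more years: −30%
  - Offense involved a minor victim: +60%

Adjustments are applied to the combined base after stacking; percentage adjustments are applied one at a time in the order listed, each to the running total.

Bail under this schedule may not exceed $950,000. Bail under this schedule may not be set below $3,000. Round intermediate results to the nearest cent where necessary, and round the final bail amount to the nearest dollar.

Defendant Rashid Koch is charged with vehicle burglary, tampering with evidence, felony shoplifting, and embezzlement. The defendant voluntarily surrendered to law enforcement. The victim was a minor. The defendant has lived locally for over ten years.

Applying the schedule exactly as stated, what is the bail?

$14,918

Base amounts from the schedule: vehicle burglary $2,300; tampering with evidence $1,050; felony shoplifting $12,250; embezzlement $1,750.
Stacking rule: highest base plus 50% of each additional charge. Highest is felony shoplifting at $12,250. Additional: $2,300 × 50% = $1,150; $1,050 × 50% = $525; $1,750 × 50% = $875. Combined base = $12,250 + $2,550 = $14,800.
Voluntary surrender to law enforcement (−10%): $14,800 × 0.9 = $13,320.
Continuous local residence of ten or more years (−30%): $13,320 × 0.7 = $9,324.
Offense involved a minor victim (+60%): $9,324 × 1.6 = $14,918.40.
$14,918.40 is within the $950,000 maximum.
$14,918.40 is at or above the $3,000 minimum.
Rounded to the nearest dollar: $14,918.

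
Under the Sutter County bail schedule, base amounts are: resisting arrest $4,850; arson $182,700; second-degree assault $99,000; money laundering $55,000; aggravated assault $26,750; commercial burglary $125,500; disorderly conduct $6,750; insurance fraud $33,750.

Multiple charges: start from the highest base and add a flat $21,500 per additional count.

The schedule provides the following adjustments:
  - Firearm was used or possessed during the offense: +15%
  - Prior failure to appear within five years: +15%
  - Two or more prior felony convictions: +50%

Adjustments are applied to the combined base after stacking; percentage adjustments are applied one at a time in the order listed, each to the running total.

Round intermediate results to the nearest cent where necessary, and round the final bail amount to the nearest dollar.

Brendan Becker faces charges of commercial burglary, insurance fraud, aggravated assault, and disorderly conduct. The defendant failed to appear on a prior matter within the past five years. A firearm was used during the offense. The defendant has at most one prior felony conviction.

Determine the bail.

$251,275

Base amounts from the schedule: commercial burglary $125,500; insurance fraud $33,750; aggravated assault $26,750; disorderly conduct $6,750.
Stacking rule: highest base plus $21,500 per additional charge. Highest is commercial burglary at $125,500; 3 additional charges → +$64,500. Combined base = $190,000.
Firearm was used or possessed during the offense (+15%): $190,000 × 1.15 = $218,500.
Prior failure to appear within five years (+15%): $218,500 × 1.15 = $251,275.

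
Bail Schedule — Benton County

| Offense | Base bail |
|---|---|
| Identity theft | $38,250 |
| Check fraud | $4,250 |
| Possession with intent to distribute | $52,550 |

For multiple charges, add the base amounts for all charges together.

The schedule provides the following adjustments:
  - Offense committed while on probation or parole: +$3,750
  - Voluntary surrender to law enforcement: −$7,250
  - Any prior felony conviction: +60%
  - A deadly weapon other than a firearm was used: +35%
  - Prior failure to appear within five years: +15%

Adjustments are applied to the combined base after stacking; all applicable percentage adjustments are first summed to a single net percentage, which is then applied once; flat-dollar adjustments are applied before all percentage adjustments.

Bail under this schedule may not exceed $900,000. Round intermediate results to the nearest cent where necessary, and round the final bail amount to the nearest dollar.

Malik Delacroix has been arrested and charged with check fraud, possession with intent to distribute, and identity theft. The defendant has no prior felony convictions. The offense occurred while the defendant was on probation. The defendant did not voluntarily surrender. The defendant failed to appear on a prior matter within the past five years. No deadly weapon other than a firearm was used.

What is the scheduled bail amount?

Base amounts from the schedule: check fraud $4,250; possession with intent to distribute $52,550; identity theft $38,250.
Stacking rule: sum of all bases. $4,250 + $52,550 + $38,250 = $95,050.
Offense committed while on probation or parole (+$3,750 flat): $95,050 + $3,750 = $98,800.
Prior failure to appear within five years (+15%): $98,800 × 1.15 = $113,620.
$113,620 is within the $900,000 maximum.

$113,620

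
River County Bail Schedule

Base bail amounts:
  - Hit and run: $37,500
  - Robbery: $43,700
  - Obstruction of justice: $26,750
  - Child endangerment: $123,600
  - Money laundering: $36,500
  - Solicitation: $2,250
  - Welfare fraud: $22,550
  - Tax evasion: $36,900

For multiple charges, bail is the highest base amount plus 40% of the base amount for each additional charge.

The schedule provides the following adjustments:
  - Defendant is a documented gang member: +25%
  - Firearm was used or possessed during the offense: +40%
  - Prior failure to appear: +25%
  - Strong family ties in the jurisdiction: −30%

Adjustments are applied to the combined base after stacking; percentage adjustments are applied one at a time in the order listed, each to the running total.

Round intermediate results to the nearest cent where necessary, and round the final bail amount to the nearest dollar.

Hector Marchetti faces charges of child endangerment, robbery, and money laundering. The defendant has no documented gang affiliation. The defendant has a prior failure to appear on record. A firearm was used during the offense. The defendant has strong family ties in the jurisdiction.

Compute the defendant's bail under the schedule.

Base amounts from the schedule: child endangerment $123,600; robbery $43,700; money laundering $36,500.
Stacking rule: highest base plus 40% of each additional charge. Highest is child endangerment at $123,600. Additional: $43,700 × 40% = $17,480; $36,500 × 40% = $14,600. Combined base = $123,600 + $32,080 = $155,680.
Firearm was used or possessed during the offense (+40%): $155,680 × 1.4 = $217,952.
Prior failure to appear (+25%): $217,952 × 1.25 = $272,440.
Strong family ties in the jurisdiction (−30%): $272,440 × 0.7 = $190,708.

$190,708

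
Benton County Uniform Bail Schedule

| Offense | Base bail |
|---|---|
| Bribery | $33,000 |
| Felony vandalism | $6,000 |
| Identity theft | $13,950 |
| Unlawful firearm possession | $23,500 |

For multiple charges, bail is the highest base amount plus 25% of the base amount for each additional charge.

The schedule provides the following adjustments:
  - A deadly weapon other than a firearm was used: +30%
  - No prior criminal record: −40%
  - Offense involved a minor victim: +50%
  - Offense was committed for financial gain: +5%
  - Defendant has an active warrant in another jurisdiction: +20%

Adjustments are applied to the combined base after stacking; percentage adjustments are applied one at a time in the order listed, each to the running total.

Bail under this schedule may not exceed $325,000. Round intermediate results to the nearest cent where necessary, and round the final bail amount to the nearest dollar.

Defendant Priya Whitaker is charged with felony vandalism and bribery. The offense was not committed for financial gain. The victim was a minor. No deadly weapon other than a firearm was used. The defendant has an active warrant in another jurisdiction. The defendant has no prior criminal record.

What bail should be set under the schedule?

$37,260

Base amounts from the schedule: felony vandalism $6,000; bribery $33,000.
Stacking rule: highest base plus 25% of each additional charge. Highest is bribery at $33,000. Additional: $6,000 × 25% = $1,500. Combined base = $33,000 + $1,500 = $34,500.
No prior criminal record (−40%): $34,500 × 0.6 = $20,700.
Offense involved a minor victim (+50%): $20,700 × 1.5 = $31,050.
Defendant has an active warrant in another jurisdiction (+20%): $31,050 × 1.2 = $37,260.
$37,260 is within the $325,000 maximum.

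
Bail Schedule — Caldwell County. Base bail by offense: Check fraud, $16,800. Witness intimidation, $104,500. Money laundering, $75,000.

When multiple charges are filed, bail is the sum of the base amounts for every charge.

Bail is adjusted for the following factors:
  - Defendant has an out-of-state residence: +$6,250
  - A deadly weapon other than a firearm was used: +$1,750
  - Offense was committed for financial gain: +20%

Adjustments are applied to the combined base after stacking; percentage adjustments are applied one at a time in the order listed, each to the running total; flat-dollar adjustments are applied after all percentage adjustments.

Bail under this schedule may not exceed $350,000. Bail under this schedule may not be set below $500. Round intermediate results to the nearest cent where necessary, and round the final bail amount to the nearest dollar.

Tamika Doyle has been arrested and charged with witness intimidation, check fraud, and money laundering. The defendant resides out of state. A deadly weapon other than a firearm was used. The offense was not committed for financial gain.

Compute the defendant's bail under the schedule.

$204,300

Base amounts from the schedule: witness intimidation $104,500; check fraud $16,800; money laundering $75,000.
Stacking rule: sum of all bases. $104,500 + $16,800 + $75,000 = $196,300.
Defendant has an out-of-state residence (+$6,250 flat): $196,300 + $6,250 = $202,550.
A deadly weapon other than a firearm was used (+$1,750 flat): $202,550 + $1,750 = $204,300.
$204,300 is within the $350,000 maximum.
$204,300 is at or above the $500 minimum.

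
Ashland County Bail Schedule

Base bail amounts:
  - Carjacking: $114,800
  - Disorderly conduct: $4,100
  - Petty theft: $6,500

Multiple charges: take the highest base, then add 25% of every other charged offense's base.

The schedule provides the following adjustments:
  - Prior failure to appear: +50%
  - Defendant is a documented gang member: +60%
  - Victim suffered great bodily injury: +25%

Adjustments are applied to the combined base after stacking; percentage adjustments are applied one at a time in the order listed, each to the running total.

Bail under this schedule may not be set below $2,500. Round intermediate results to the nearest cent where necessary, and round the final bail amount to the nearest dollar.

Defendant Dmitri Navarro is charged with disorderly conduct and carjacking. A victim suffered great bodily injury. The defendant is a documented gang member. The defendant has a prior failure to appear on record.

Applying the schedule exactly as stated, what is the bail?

$347,475

Base amounts from the schedule: disorderly conduct $4,100; carjacking $114,800.
Stacking rule: highest base plus 25% of each additional charge. Highest is carjacking at $114,800. Additional: $4,100 × 25% = $1,025. Combined base = $114,800 + $1,025 = $115,825.
Prior failure to appear (+50%): $115,825 × 1.5 = $173,737.50.
Defendant is a documented gang member (+60%): $173,737.50 × 1.6 = $277,980.
Victim suffered great bodily injury (+25%): $277,980 × 1.25 = $347,475.
$347,475 is at or above the $2,500 minimum.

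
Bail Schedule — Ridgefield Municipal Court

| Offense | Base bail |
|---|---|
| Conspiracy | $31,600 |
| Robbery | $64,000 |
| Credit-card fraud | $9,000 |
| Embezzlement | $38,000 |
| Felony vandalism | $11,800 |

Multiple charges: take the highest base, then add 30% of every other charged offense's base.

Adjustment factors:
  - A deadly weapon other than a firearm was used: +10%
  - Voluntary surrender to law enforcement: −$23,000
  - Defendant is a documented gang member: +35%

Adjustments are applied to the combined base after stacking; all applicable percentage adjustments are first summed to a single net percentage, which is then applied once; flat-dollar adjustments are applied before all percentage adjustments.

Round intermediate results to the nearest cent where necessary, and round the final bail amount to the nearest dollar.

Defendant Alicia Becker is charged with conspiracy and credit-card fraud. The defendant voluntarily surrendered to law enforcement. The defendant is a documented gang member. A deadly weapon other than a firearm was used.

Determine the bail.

Base amounts from the schedule: conspiracy $31,600; credit-card fraud $9,000.
Stacking rule: highest base plus 30% of each additional charge. Highest is conspiracy at $31,600. Additional: $9,000 × 30% = $2,700. Combined base = $31,600 + $2,700 = $34,300.
Voluntary surrender to law enforcement (−$23,000 flat): $34,300 − $23,000 = $11,300.
Net percentage adjustment: +10% +35% = +45%. $11,300 × 1.45 = $16,385.

$16,385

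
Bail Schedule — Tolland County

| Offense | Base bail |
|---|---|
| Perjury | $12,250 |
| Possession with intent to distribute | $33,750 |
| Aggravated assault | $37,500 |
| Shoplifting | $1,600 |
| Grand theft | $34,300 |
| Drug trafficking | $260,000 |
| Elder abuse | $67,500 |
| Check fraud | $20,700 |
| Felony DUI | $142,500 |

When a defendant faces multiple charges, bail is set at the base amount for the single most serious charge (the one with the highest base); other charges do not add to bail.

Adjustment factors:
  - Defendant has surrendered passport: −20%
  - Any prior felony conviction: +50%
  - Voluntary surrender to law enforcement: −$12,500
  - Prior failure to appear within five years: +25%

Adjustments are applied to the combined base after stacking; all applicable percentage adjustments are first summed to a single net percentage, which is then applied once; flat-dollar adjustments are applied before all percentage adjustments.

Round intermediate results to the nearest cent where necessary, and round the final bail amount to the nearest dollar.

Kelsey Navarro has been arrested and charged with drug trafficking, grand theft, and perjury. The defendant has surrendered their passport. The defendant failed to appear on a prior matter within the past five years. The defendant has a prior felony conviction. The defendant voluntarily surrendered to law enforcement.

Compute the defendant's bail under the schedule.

Base amounts from the schedule: drug trafficking $260,000; grand theft $34,300; perjury $12,250.
Stacking rule: use the highest base only. Highest is drug trafficking at $260,000. Combined base = $260,000.
Voluntary surrender to law enforcement (−$12,500 flat): $260,000 − $12,500 = $247,500.
Net percentage adjustment: −20% +50% +25% = +55%. $247,500 × 1.55 = $383,625.

$383,625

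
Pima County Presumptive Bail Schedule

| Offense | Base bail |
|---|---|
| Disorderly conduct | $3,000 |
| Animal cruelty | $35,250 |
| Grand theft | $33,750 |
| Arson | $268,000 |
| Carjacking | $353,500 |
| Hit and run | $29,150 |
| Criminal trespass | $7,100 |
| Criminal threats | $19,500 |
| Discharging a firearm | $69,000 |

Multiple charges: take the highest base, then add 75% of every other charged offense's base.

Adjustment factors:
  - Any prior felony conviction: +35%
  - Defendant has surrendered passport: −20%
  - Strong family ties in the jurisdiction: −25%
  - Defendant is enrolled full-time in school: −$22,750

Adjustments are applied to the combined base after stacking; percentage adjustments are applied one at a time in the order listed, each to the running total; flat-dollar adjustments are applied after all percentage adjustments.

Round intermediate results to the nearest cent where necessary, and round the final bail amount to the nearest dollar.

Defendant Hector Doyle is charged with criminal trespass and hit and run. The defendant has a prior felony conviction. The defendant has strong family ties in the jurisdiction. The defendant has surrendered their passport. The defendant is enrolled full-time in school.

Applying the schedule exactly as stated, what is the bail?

Base amounts from the schedule: criminal trespass $7,100; hit and run $29,150.
Stacking rule: highest base plus 75% of each additional charge. Highest is hit and run at $29,150. Additional: $7,100 × 75% = $5,325. Combined base = $29,150 + $5,325 = $34,475.
Any prior felony conviction (+35%): $34,475 × 1.35 = $46,541.25.
Defendant has surrendered passport (−20%): $46,541.25 × 0.8 = $37,233.
Strong family ties in the jurisdiction (−25%): $37,233 × 0.75 = $27,924.75.
Defendant is enrolled full-time in school (−$22,750 flat): $27,924.75 − $22,750 = $5,174.75.
Rounded to the nearest dollar: $5,175.

$5,175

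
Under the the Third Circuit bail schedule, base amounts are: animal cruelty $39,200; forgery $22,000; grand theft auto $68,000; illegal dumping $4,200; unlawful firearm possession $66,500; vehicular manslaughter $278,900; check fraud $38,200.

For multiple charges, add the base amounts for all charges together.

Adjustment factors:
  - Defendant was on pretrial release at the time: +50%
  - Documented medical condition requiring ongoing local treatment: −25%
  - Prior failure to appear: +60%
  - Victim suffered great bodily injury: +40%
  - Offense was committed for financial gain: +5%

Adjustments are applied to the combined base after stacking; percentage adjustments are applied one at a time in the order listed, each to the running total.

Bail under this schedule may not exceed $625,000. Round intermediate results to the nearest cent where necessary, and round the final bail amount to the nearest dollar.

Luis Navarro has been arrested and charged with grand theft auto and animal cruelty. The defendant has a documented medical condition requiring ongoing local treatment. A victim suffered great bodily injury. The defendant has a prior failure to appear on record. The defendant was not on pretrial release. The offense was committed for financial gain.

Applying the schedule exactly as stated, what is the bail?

$189,101

Base amounts from the schedule: grand theft auto $68,000; animal cruelty $39,200.
Stacking rule: sum of all bases. $68,000 + $39,200 = $107,200.
Documented medical condition requiring ongoing local treatment (−25%): $107,200 × 0.75 = $80,400.
Prior failure to appear (+60%): $80,400 × 1.6 = $128,640.
Victim suffered great bodily injury (+40%): $128,640 × 1.4 = $180,096.
Offense was committed for financial gain (+5%): $180,096 × 1.05 = $189,100.80.
$189,100.80 is within the $625,000 maximum.
Rounded to the nearest dollar: $189,101.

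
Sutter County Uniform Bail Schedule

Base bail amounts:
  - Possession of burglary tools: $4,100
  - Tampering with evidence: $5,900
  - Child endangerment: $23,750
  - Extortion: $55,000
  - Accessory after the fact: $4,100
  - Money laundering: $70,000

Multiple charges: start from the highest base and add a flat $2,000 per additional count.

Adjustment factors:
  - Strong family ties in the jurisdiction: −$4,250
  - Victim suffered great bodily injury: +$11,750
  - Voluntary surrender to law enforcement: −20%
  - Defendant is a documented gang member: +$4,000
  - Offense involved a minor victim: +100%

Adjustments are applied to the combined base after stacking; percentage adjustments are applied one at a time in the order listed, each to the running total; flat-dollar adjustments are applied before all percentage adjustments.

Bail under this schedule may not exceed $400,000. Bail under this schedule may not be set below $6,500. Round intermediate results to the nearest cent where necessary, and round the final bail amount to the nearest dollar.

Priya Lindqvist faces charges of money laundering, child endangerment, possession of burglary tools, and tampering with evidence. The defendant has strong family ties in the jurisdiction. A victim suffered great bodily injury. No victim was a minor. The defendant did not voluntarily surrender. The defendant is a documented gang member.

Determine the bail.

$87,500

Base amounts from the schedule: money laundering $70,000; child endangerment $23,750; possession of burglary tools $4,100; tampering with evidence $5,900.
Stacking rule: highest base plus $2,000 per additional charge. Highest is money laundering at $70,000; 3 additional charges → +$6,000. Combined base = $76,000.
Strong family ties in the jurisdiction (−$4,250 flat): $76,000 − $4,250 = $71,750.
Victim suffered great bodily injury (+$11,750 flat): $71,750 + $11,750 = $83,500.
Defendant is a documented gang member (+$4,000 flat): $83,500 + $4,000 = $87,500.
$87,500 is within the $400,000 maximum.
$87,500 is at or above the $6,500 minimum.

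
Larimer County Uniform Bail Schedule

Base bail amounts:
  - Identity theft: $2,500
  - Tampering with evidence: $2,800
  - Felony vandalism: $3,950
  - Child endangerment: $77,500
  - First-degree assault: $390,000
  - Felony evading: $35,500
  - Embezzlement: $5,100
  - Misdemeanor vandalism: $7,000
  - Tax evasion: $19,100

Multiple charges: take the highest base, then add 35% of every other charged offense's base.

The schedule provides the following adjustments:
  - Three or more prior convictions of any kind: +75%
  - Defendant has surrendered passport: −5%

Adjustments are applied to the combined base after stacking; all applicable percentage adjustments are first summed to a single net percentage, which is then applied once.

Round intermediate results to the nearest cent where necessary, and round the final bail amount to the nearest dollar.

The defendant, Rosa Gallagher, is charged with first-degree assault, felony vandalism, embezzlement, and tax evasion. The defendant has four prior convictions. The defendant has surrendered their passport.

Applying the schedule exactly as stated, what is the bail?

Base amounts from the schedule: first-degree assault $390,000; felony vandalism $3,950; embezzlement $5,100; tax evasion $19,100.
Stacking rule: highest base plus 35% of each additional charge. Highest is first-degree assault at $390,000. Additional: $3,950 × 35% = $1,382.50; $5,100 × 35% = $1,785; $19,100 × 35% = $6,685. Combined base = $390,000 + $9,852.50 = $399,852.50.
Net percentage adjustment: +75% −5% = +70%. $399,852.50 × 1.7 = $679,749.25.
Rounded to the nearest dollar: $679,749.

$679,749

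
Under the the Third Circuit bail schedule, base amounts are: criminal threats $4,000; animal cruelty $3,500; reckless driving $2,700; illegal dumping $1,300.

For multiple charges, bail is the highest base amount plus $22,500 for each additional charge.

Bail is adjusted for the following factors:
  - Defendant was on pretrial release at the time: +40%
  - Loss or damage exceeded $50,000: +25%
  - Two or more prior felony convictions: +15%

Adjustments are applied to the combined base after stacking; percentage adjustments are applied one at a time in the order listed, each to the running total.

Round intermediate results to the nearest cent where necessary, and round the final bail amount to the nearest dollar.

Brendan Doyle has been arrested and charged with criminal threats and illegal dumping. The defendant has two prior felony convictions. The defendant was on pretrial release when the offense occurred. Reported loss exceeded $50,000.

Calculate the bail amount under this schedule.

Base amounts from the schedule: criminal threats $4,000; illegal dumping $1,300.
Stacking rule: highest base plus $22,500 per additional charge. Highest is criminal threats at $4,000; 1 additional charge → +$22,500. Combined base = $26,500.
Defendant was on pretrial release at the time (+40%): $26,500 × 1.4 = $37,100.
Loss or damage exceeded $50,000 (+25%): $37,100 × 1.25 = $46,375.
Two or more prior felony convictions (+15%): $46,375 × 1.15 = $53,331.25.
Rounded to the nearest dollar: $53,331.

$53,331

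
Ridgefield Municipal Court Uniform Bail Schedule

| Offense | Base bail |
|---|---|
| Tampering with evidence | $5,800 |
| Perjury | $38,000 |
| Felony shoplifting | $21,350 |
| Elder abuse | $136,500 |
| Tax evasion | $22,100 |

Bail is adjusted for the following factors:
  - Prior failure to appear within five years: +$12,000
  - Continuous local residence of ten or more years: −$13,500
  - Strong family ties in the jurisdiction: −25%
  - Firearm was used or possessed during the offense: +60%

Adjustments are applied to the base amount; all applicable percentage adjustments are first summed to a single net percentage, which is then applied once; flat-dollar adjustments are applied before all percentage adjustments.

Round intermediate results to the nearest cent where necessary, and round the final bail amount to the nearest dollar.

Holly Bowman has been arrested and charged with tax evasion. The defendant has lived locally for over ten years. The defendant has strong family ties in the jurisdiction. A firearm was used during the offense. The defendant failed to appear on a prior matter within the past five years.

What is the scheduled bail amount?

Base amounts from the schedule: tax evasion $22,100.
Single charge. Combined base = $22,100.
Prior failure to appear within five years (+$12,000 flat): $22,100 + $12,000 = $34,100.
Continuous local residence of ten or more years (−$13,500 flat): $34,100 − $13,500 = $20,600.
Net percentage adjustment: −25% +60% = +35%. $20,600 × 1.35 = $27,810.

$27,810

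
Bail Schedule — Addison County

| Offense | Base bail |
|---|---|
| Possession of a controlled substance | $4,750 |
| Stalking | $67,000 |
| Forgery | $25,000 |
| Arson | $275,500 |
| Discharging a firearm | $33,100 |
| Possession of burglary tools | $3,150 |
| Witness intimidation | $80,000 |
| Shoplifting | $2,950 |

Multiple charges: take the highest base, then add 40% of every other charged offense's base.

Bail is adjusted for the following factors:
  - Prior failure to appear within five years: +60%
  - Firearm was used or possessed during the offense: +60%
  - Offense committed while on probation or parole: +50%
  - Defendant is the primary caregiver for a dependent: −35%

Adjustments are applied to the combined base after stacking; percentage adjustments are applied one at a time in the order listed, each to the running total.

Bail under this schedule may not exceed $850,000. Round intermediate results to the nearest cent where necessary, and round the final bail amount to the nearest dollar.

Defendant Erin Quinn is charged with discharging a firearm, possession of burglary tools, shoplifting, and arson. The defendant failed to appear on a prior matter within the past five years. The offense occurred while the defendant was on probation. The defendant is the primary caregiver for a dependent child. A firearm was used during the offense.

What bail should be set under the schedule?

$726,785

Base amounts from the schedule: discharging a firearm $33,100; possession of burglary tools $3,150; shoplifting $2,950; arson $275,500.
Stacking rule: highest base plus 40% of each additional charge. Highest is arson at $275,500. Additional: $33,100 × 40% = $13,240; $3,150 × 40% = $1,260; $2,950 × 40% = $1,180. Combined base = $275,500 + $15,680 = $291,180.
Prior failure to appear within five years (+60%): $291,180 × 1.6 = $465,888.
Firearm was used or possessed during the offense (+60%): $465,888 × 1.6 = $745,420.80.
Offense committed while on probation or parole (+50%): $745,420.80 × 1.5 = $1,118,131.20.
Defendant is the primary caregiver for a dependent (−35%): $1,118,131.20 × 0.65 = $726,785.28.
$726,785.28 is within the $850,000 maximum.
Rounded to the nearest dollar: $726,785.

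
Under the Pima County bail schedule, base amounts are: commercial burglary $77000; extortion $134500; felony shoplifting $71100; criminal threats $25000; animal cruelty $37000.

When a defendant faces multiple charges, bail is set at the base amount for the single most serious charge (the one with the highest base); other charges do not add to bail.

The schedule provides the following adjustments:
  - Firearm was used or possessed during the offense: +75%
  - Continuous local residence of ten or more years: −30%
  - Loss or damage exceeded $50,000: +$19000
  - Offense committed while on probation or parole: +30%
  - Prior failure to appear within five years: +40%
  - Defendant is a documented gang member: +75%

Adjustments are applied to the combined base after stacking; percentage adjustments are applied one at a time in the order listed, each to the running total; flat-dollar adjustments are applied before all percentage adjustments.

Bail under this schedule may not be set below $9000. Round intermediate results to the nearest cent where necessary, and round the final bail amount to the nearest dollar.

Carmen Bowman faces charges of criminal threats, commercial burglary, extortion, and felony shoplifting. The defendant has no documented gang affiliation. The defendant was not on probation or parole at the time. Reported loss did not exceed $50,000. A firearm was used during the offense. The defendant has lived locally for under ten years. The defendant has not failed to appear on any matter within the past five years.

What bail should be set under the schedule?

Base amounts from the schedule: criminal threats $25000; commercial burglary $77000; extortion $134500; felony shoplifting $71100.
Stacking rule: use the highest base only. Highest is extortion at $134500. Combined base = $134500.
Firearm was used or possessed during the offense (+75%): $134500 × 1.75 = $235375.
$235375 is at or above the $9000 minimum.

$235375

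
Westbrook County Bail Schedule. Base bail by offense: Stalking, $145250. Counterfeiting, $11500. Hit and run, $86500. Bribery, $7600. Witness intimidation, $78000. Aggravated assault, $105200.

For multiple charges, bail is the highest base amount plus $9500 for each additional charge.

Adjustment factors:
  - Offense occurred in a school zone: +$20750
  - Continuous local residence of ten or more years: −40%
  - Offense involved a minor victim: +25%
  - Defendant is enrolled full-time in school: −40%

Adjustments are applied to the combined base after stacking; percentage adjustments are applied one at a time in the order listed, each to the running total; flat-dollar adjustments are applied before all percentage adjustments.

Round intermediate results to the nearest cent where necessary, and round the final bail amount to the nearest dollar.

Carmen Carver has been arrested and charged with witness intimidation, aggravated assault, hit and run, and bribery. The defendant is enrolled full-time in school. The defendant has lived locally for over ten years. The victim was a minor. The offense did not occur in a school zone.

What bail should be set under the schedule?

$60165

Base amounts from the schedule: witness intimidation $78000; aggravated assault $105200; hit and run $86500; bribery $7600.
Stacking rule: highest base plus $9500 per additional charge. Highest is aggravated assault at $105200; 3 additional charges → +$28500. Combined base = $133700.
Continuous local residence of ten or more years (−40%): $133700 × 0.6 = $80220.
Offense involved a minor victim (+25%): $80220 × 1.25 = $100275.
Defendant is enrolled full-time in school (−40%): $100275 × 0.6 = $60165.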